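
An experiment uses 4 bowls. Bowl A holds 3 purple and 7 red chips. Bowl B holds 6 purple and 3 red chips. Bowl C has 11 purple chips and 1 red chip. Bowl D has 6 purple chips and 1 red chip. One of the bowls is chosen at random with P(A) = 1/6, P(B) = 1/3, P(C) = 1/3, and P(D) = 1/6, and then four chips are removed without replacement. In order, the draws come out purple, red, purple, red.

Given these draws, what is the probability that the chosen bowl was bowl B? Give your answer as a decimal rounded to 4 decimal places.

Under each hypothesis, the probability of the observed sequence is: P(data | bowl A) = (3/10)(7/9)(2/8)(6/7) = 0.05; P(data | bowl B) = (6/9)(3/8)(5/7)(2/6) = 0.059524; P(data | bowl C) = (11/12)(1/11)(10/10)(0/9) = 0; P(data | bowl D) = (6/7)(1/6)(5/5)(0/4) = 0.
Weighting by the prior gives 1/6 · 0.05 = 0.0083333, 1/3 · 0.059524 = 0.019841, 1/3 · 0 = 0, 1/6 · 0 = 0; with total 0.028175.
Hence P(bowl B | data) = (0.019841) / (0.028175) = 0.70423.

0.7042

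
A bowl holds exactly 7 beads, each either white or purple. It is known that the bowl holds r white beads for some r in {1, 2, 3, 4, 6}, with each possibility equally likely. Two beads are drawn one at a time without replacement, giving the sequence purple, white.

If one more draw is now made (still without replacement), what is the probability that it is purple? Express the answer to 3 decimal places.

0.565

Under each hypothesis, the probability of the observed sequence is: P(data | r = 1) = (6/7)(1/6) = 1/7; P(data | r = 2) = (5/7)(2/6) = 5/21; P(data | r = 3) = (4/7)(3/6) = 2/7; P(data | r = 4) = (3/7)(4/6) = 2/7; P(data | r = 6) = (1/7)(6/6) = 1/7.
The prior-weighted likelihoods are 1/5 · 1/7 = 1/35, 1/5 · 5/21 = 1/21, 1/5 · 2/7 = 2/35, 1/5 · 2/7 = 2/35, 1/5 · 1/7 = 1/35; these sum to 23/105.
The posterior is then P(r = 1 | data) = 3/23, P(r = 2 | data) = 5/23, P(r = 3 | data) = 6/23, P(r = 4 | data) = 6/23, P(r = 6 | data) = 3/23.
So P(purple next | data) = Σ P(purple next | H) P(H | data) = (1)(3/23) + (4/5)(5/23) + (3/5)(6/23) + (2/5)(6/23) + (0)(3/23) = 13/23.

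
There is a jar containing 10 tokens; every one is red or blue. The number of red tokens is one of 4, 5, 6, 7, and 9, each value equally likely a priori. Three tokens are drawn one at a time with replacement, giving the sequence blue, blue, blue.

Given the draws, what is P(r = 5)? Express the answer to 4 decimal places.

0.2887

Under each hypothesis, the probability of the observed sequence is: P(data | r = 4) = (6/10)(6/10)(6/10) = 0.216; P(data | r = 5) = (5/10)(5/10)(5/10) = 0.125; P(data | r = 6) = (4/10)(4/10)(4/10) = 0.064; P(data | r = 7) = (3/10)(3/10)(3/10) = 0.027; P(data | r = 9) = (1/10)(1/10)(1/10) = 0.001.
Multiplying each by its prior: 1/5 · 0.216 = 0.0432, 1/5 · 0.125 = 0.025, 1/5 · 0.064 = 0.0128, 1/5 · 0.027 = 0.0054, 1/5 · 0.001 = 0.0002; summing to 0.0866.
By Bayes' rule, P(r = 5 | data) = (0.025) / (0.0866) = 0.28868.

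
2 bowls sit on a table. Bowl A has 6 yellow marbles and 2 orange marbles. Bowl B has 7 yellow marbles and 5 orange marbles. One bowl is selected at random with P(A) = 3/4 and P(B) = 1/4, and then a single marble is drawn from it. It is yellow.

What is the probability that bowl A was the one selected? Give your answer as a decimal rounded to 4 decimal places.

0.7941

The likelihood of this draw under each hypothesis: P(data | bowl A) = (6/8) = 3/4; P(data | bowl B) = (7/12) = 7/12.
The prior-weighted likelihoods are 3/4 · 3/4 = 9/16, 1/4 · 7/12 = 7/48; these sum to 17/24.
Therefore the posterior P(bowl A | data) = (9/16) / (17/24) = 27/34.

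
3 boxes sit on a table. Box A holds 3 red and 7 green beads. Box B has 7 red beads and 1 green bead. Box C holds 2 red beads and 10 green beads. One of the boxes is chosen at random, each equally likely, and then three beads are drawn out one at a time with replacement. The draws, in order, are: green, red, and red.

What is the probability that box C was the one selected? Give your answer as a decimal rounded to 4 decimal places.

Under each hypothesis, the probability of the observed sequence is: P(data | box A) = (7/10)(3/10)(3/10) = 0.063; P(data | box B) = (1/8)(7/8)(7/8) = 0.095703; P(data | box C) = (10/12)(2/12)(2/12) = 0.023148.
Multiplying each by its prior: 1/3 · 0.063 = 0.021, 1/3 · 0.095703 = 0.031901, 1/3 · 0.023148 = 0.007716; these sum to 0.060617.
Hence P(box C | data) = (0.007716) / (0.060617) = 0.12729.

0.1273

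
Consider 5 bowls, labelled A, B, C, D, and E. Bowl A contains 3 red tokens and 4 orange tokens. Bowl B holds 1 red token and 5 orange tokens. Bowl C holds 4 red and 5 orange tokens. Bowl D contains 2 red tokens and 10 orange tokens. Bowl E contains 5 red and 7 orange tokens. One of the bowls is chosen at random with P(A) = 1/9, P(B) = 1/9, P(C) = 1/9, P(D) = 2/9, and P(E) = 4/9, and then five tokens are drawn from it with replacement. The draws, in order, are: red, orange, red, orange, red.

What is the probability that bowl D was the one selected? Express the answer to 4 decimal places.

0.0400

For each hypothesis, P(data | H) works out to: P(data | bowl A) = (3/7)(4/7)(3/7)(4/7)(3/7) = 0.025704; P(data | bowl B) = (1/6)(5/6)(1/6)(5/6)(1/6) = 0.003215; P(data | bowl C) = (4/9)(5/9)(4/9)(5/9)(4/9) = 0.027096; P(data | bowl D) = (2/12)(10/12)(2/12)(10/12)(2/12) = 0.003215; P(data | bowl E) = (5/12)(7/12)(5/12)(7/12)(5/12) = 0.024615.
Weighting by the prior gives 1/9 · 0.025704 = 0.002856, 1/9 · 0.003215 = 0.00035722, 1/9 · 0.027096 = 0.0030107, 2/9 · 0.003215 = 0.00071445, 4/9 · 0.024615 = 0.01094; summing to 0.017878.
Hence P(bowl D | data) = (0.00071445) / (0.017878) = 0.039962.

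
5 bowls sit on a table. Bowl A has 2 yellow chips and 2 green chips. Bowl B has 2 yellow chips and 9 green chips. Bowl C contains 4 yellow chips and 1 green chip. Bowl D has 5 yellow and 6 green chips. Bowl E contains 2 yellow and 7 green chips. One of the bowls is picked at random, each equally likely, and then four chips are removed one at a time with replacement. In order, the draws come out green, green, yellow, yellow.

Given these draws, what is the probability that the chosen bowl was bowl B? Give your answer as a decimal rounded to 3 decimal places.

0.110

For each hypothesis, P(data | H) works out to: P(data | bowl A) = (2/4)(2/4)(2/4)(2/4) = 0.0625; P(data | bowl B) = (9/11)(9/11)(2/11)(2/11) = 0.02213; P(data | bowl C) = (1/5)(1/5)(4/5)(4/5) = 0.0256; P(data | bowl D) = (6/11)(6/11)(5/11)(5/11) = 0.061471; P(data | bowl E) = (7/9)(7/9)(2/9)(2/9) = 0.029873.
The prior-weighted likelihoods are 1/5 · 0.0625 = 0.0125, 1/5 · 0.02213 = 0.0044259, 1/5 · 0.0256 = 0.00512, 1/5 · 0.061471 = 0.012294, 1/5 · 0.029873 = 0.0059747; with total 0.040315.
Therefore the posterior P(bowl B | data) = (0.0044259) / (0.040315) = 0.10978.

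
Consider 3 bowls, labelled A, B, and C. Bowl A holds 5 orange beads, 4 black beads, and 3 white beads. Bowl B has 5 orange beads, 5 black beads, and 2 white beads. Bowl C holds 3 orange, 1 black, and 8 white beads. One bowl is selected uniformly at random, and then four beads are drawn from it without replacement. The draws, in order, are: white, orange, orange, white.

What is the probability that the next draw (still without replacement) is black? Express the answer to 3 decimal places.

0.256

Compute the likelihood of the observed sequence for each case: P(data | bowl A) = (3/12)(5/11)(4/10)(2/9) = 0.010101; P(data | bowl B) = (2/12)(5/11)(4/10)(1/9) = 0.003367; P(data | bowl C) = (8/12)(3/11)(2/10)(7/9) = 0.028283.
Weighting by the prior gives 1/3 · 0.010101 = 0.003367, 1/3 · 0.003367 = 0.0011223, 1/3 · 0.028283 = 0.0094276; these sum to 0.013917.
Dividing through by the total gives posterior P(bowl A | data) = 0.24194, P(bowl B | data) = 0.080645, P(bowl C | data) = 0.67742.
The predictive probability is P(black next | data) = (1/2)(0.24194) + (5/8)(0.080645) + (1/8)(0.67742) = 0.25605.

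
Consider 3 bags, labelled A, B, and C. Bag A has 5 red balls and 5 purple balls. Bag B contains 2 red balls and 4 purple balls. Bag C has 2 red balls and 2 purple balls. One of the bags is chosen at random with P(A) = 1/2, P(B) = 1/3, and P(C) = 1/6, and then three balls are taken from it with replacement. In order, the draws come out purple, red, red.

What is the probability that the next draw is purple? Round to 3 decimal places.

For each hypothesis, P(data | H) works out to: P(data | bag A) = (5/10)(5/10)(5/10) = 1/8; P(data | bag B) = (4/6)(2/6)(2/6) = 2/27; P(data | bag C) = (2/4)(2/4)(2/4) = 1/8.
Weighting by the prior gives 1/2 · 1/8 = 1/16, 1/3 · 2/27 = 2/81, 1/6 · 1/8 = 1/48; these sum to 35/324.
The posterior is then P(bag A | data) = 81/140, P(bag B | data) = 8/35, P(bag C | data) = 27/140.
So P(purple next | data) = Σ P(purple next | H) P(H | data) = (1/2)(81/140) + (2/3)(8/35) + (1/2)(27/140) = 113/210.

0.538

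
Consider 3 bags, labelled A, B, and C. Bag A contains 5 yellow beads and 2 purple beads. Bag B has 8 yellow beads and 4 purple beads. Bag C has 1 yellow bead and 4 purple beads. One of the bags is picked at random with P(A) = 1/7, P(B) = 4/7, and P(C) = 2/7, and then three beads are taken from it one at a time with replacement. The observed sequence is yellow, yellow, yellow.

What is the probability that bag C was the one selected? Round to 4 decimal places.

0.0102

The likelihood of the observed sequence under each hypothesis: P(data | bag A) = (5/7)(5/7)(5/7) = 0.36443; P(data | bag B) = (8/12)(8/12)(8/12) = 0.2963; P(data | bag C) = (1/5)(1/5)(1/5) = 0.008.
The prior-weighted likelihoods are 1/7 · 0.36443 = 0.052062, 4/7 · 0.2963 = 0.16931, 2/7 · 0.008 = 0.0022857; summing to 0.22366.
Hence P(bag C | data) = (0.0022857) / (0.22366) = 0.01022.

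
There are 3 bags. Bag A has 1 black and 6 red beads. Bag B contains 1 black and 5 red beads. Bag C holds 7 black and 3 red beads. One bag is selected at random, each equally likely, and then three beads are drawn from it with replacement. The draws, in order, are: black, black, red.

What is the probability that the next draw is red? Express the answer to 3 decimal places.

0.418

Compute the likelihood of the observed sequence for each case: P(data | bag A) = (1/7)(1/7)(6/7) = 0.017493; P(data | bag B) = (1/6)(1/6)(5/6) = 0.023148; P(data | bag C) = (7/10)(7/10)(3/10) = 0.147.
Weighting by the prior gives 1/3 · 0.017493 = 0.0058309, 1/3 · 0.023148 = 0.007716, 1/3 · 0.147 = 0.049; summing to 0.062547.
The posterior is then P(bag A | data) = 0.093224, P(bag B | data) = 0.12336, P(bag C | data) = 0.78341.
So P(red next | data) = Σ P(red next | H) P(H | data) = (6/7)(0.093224) + (5/6)(0.12336) + (3/10)(0.78341) = 0.41773.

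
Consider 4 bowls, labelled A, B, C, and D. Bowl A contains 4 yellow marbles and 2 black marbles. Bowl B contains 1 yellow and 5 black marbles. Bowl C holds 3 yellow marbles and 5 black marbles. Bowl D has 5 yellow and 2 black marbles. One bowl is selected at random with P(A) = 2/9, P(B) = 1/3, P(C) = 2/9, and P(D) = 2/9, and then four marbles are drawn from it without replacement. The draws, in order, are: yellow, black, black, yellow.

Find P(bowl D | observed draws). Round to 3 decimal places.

The likelihood of the observed sequence under each hypothesis: P(data | bowl A) = (4/6)(2/5)(1/4)(3/3) = 1/15; P(data | bowl B) = (1/6)(5/5)(4/4)(0/3) = 0; P(data | bowl C) = (3/8)(5/7)(4/6)(2/5) = 1/14; P(data | bowl D) = (5/7)(2/6)(1/5)(4/4) = 1/21.
Weighting by the prior gives 2/9 · 1/15 = 2/135, 1/3 · 0 = 0, 2/9 · 1/14 = 1/63, 2/9 · 1/21 = 2/189; with total 13/315.
So P(bowl D | data) = (2/189) / (13/315) = 10/39.

0.256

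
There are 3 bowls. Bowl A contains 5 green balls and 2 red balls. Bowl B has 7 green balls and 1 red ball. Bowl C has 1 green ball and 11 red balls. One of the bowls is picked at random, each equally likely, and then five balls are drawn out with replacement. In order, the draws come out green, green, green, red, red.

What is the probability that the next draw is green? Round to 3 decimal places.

0.748

For each hypothesis, P(data | H) works out to: P(data | bowl A) = (5/7)(5/7)(5/7)(2/7)(2/7) = 0.02975; P(data | bowl B) = (7/8)(7/8)(7/8)(1/8)(1/8) = 0.010468; P(data | bowl C) = (1/12)(1/12)(1/12)(11/12)(11/12) = 0.00048627.
The prior-weighted likelihoods are 1/3 · 0.02975 = 0.0099165, 1/3 · 0.010468 = 0.0034892, 1/3 · 0.00048627 = 0.00016209; summing to 0.013568.
The posterior is then P(bowl A | data) = 0.73089, P(bowl B | data) = 0.25717, P(bowl C | data) = 0.011947.
The predictive probability is P(green next | data) = (5/7)(0.73089) + (7/8)(0.25717) + (1/12)(0.011947) = 0.74808.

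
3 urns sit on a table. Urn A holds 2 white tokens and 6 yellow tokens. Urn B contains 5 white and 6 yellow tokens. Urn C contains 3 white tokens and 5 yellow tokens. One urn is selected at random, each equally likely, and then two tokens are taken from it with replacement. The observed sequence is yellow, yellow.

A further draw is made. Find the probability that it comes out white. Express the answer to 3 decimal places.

The likelihood of the observed sequence under each hypothesis: P(data | urn A) = (6/8)(6/8) = 0.5625; P(data | urn B) = (6/11)(6/11) = 0.29752; P(data | urn C) = (5/8)(5/8) = 0.39062.
Weighting by the prior gives 1/3 · 0.5625 = 0.1875, 1/3 · 0.29752 = 0.099174, 1/3 · 0.39062 = 0.13021; summing to 0.41688.
Dividing through by the total gives posterior P(urn A | data) = 0.44977, P(urn B | data) = 0.23789, P(urn C | data) = 0.31234.
So P(white next | data) = Σ P(white next | H) P(H | data) = (1/4)(0.44977) + (5/11)(0.23789) + (3/8)(0.31234) = 0.3377.

0.338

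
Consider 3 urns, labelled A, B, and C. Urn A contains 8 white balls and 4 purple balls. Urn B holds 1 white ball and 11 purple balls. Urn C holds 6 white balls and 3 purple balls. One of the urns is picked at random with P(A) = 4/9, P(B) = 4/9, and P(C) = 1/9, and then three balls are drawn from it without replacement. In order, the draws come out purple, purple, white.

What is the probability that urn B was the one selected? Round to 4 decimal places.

Under each hypothesis, the probability of the observed sequence is: P(data | urn A) = (4/12)(3/11)(8/10) = 0.072727; P(data | urn B) = (11/12)(10/11)(1/10) = 0.083333; P(data | urn C) = (3/9)(2/8)(6/7) = 0.071429.
Weighting by the prior gives 4/9 · 0.072727 = 0.032323, 4/9 · 0.083333 = 0.037037, 1/9 · 0.071429 = 0.0079365; these sum to 0.077297.
So P(urn B | data) = (0.037037) / (0.077297) = 0.47915.

0.4792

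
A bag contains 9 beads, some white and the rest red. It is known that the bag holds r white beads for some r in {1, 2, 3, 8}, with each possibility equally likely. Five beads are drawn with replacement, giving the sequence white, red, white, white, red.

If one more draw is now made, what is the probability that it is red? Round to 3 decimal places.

0.550

For each hypothesis, P(data | H) works out to: P(data | r = 1) = (1/9)(8/9)(1/9)(1/9)(8/9) = 0.0010838; P(data | r = 2) = (2/9)(7/9)(2/9)(2/9)(7/9) = 0.0066386; P(data | r = 3) = (3/9)(6/9)(3/9)(3/9)(6/9) = 0.016461; P(data | r = 8) = (8/9)(1/9)(8/9)(8/9)(1/9) = 0.0086708.
Weighting by the prior gives 1/4 · 0.0010838 = 0.00027096, 1/4 · 0.0066386 = 0.0016596, 1/4 · 0.016461 = 0.0041152, 1/4 · 0.0086708 = 0.0021677; these sum to 0.0082135.
Normalising, the posterior is P(r = 1 | data) = 0.03299, P(r = 2 | data) = 0.20206, P(r = 3 | data) = 0.50103, P(r = 8 | data) = 0.26392.
The predictive probability is P(red next | data) = (8/9)(0.03299) + (7/9)(0.20206) + (2/3)(0.50103) + (1/9)(0.26392) = 0.54983.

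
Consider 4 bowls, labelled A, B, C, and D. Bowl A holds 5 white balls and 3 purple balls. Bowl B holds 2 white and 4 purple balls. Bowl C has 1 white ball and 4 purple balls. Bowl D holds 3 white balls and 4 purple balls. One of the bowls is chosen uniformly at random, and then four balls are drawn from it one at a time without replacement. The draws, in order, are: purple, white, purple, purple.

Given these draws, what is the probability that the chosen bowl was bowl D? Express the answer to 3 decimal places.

The likelihood of the observed sequence under each hypothesis: P(data | bowl A) = (3/8)(5/7)(2/6)(1/5) = 0.017857; P(data | bowl B) = (4/6)(2/5)(3/4)(2/3) = 0.13333; P(data | bowl C) = (4/5)(1/4)(3/3)(2/2) = 0.2; P(data | bowl D) = (4/7)(3/6)(3/5)(2/4) = 0.085714.
Weighting by the prior gives 1/4 · 0.017857 = 0.0044643, 1/4 · 0.13333 = 0.033333, 1/4 · 0.2 = 0.05, 1/4 · 0.085714 = 0.021429; these sum to 0.10923.
Therefore the posterior P(bowl D | data) = (0.021429) / (0.10923) = 0.19619.

0.196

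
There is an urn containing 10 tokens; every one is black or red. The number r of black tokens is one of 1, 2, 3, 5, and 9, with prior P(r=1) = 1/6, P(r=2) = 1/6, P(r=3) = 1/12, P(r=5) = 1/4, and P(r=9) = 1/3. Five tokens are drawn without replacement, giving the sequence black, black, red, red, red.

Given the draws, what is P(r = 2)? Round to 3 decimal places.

For each hypothesis, P(data | H) works out to: P(data | r = 1) = (1/10)(0/9) = 0; P(data | r = 2) = (2/10)(1/9)(8/8)(7/7)(6/6) = 0.022222; P(data | r = 3) = (3/10)(2/9)(7/8)(6/7)(5/6) = 0.041667; P(data | r = 5) = (5/10)(4/9)(5/8)(4/7)(3/6) = 0.039683; P(data | r = 9) = (9/10)(8/9)(1/8)(0/7) = 0.
Weighting by the prior gives 1/6 · 0 = 0, 1/6 · 0.022222 = 0.0037037, 1/12 · 0.041667 = 0.0034722, 1/4 · 0.039683 = 0.0099206, 1/3 · 0 = 0; these sum to 0.017097.
Hence P(r = 2 | data) = (0.0037037) / (0.017097) = 0.21663.

0.217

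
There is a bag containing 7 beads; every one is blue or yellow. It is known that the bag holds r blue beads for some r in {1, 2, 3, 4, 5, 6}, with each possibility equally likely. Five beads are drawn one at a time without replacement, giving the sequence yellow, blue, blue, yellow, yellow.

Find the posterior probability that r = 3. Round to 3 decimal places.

0.429

The likelihood of the observed sequence under each hypothesis: P(data | r = 1) = (6/7)(1/6)(0/5) = 0; P(data | r = 2) = (5/7)(2/6)(1/5)(4/4)(3/3) = 1/21; P(data | r = 3) = (4/7)(3/6)(2/5)(3/4)(2/3) = 2/35; P(data | r = 4) = (3/7)(4/6)(3/5)(2/4)(1/3) = 1/35; P(data | r = 5) = (2/7)(5/6)(4/5)(1/4)(0/3) = 0; P(data | r = 6) = (1/7)(6/6)(5/5)(0/4) = 0.
Weighting by the prior gives 1/6 · 0 = 0, 1/6 · 1/21 = 1/126, 1/6 · 2/35 = 1/105, 1/6 · 1/35 = 1/210, 1/6 · 0 = 0, 1/6 · 0 = 0; summing to 1/45.
Hence P(r = 3 | data) = (1/105) / (1/45) = 3/7.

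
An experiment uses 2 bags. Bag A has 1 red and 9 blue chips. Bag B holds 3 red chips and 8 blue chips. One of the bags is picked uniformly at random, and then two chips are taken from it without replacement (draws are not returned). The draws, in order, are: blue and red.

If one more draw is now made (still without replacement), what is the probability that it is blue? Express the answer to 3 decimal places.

For each hypothesis, P(data | H) works out to: P(data | bag A) = (9/10)(1/9) = 1/10; P(data | bag B) = (8/11)(3/10) = 12/55.
Weighting by the prior gives 1/2 · 1/10 = 1/20, 1/2 · 12/55 = 6/55; with total 7/44.
Dividing through by the total gives posterior P(bag A | data) = 11/35, P(bag B | data) = 24/35.
The predictive probability is P(blue next | data) = (1)(11/35) + (7/9)(24/35) = 89/105.

0.848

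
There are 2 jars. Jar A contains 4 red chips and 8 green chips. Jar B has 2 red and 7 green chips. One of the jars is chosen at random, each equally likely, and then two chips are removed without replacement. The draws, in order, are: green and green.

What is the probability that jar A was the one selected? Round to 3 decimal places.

0.421

For each hypothesis, P(data | H) works out to: P(data | jar A) = (8/12)(7/11) = 14/33; P(data | jar B) = (7/9)(6/8) = 7/12.
Multiplying each by its prior: 1/2 · 14/33 = 7/33, 1/2 · 7/12 = 7/24; summing to 133/264.
By Bayes' rule, P(jar A | data) = (7/33) / (133/264) = 8/19.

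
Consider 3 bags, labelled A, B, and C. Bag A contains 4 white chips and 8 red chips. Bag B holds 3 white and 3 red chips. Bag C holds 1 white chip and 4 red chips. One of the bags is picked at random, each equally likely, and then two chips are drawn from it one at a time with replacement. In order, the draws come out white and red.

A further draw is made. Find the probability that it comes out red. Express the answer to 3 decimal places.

0.635

The likelihood of the observed sequence under each hypothesis: P(data | bag A) = (4/12)(8/12) = 0.22222; P(data | bag B) = (3/6)(3/6) = 0.25; P(data | bag C) = (1/5)(4/5) = 0.16.
Weighting by the prior gives 1/3 · 0.22222 = 0.074074, 1/3 · 0.25 = 0.083333, 1/3 · 0.16 = 0.053333; these sum to 0.21074.
Dividing through by the total gives posterior P(bag A | data) = 0.35149, P(bag B | data) = 0.39543, P(bag C | data) = 0.25308.
So P(red next | data) = Σ P(red next | H) P(H | data) = (2/3)(0.35149) + (1/2)(0.39543) + (4/5)(0.25308) = 0.6345.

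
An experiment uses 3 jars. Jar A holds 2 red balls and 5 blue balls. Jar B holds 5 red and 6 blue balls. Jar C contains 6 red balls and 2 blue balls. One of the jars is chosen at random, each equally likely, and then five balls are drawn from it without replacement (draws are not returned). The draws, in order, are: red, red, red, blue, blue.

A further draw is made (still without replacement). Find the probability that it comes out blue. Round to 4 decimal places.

Compute the likelihood of the observed sequence for each case: P(data | jar A) = (2/7)(1/6)(0/5) = 0; P(data | jar B) = (5/11)(4/10)(3/9)(6/8)(5/7) = 5/154; P(data | jar C) = (6/8)(5/7)(4/6)(2/5)(1/4) = 1/28.
Multiplying each by its prior: 1/3 · 0 = 0, 1/3 · 5/154 = 5/462, 1/3 · 1/28 = 1/84; summing to 1/44.
The posterior is then P(jar A | data) = 0, P(jar B | data) = 10/21, P(jar C | data) = 11/21.
The predictive probability is P(blue next | data) = (2/3)(10/21) + (0)(11/21) = 20/63.

0.3175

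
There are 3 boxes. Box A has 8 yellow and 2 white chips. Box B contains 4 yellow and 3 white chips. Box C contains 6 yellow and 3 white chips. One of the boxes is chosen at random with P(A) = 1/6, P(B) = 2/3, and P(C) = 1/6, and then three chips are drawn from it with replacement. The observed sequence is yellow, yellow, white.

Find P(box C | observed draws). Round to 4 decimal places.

The likelihood of the observed sequence under each hypothesis: P(data | box A) = (8/10)(8/10)(2/10) = 0.128; P(data | box B) = (4/7)(4/7)(3/7) = 0.13994; P(data | box C) = (6/9)(6/9)(3/9) = 0.14815.
Weighting by the prior gives 1/6 · 0.128 = 0.021333, 2/3 · 0.13994 = 0.093294, 1/6 · 0.14815 = 0.024691; summing to 0.13932.
So P(box C | data) = (0.024691) / (0.13932) = 0.17723.

0.1772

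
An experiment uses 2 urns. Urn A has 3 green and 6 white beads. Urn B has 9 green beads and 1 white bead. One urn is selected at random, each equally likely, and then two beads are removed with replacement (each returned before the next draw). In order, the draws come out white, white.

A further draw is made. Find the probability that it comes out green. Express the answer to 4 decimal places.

Compute the likelihood of the observed sequence for each case: P(data | urn A) = (6/9)(6/9) = 0.44444; P(data | urn B) = (1/10)(1/10) = 0.01.
The prior-weighted likelihoods are 1/2 · 0.44444 = 0.22222, 1/2 · 0.01 = 0.005; these sum to 0.22722.
The posterior is then P(urn A | data) = 0.978, P(urn B | data) = 0.022005.
The predictive probability is P(green next | data) = (1/3)(0.978) + (9/10)(0.022005) = 0.3458.

0.3458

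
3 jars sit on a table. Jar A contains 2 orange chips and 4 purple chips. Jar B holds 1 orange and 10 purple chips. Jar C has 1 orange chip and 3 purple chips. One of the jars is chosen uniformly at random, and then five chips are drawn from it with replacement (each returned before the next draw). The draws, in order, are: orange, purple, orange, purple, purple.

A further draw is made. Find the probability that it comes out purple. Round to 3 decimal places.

0.723

For each hypothesis, P(data | H) works out to: P(data | jar A) = (2/6)(4/6)(2/6)(4/6)(4/6) = 0.032922; P(data | jar B) = (1/11)(10/11)(1/11)(10/11)(10/11) = 0.0062092; P(data | jar C) = (1/4)(3/4)(1/4)(3/4)(3/4) = 0.026367.
Weighting by the prior gives 1/3 · 0.032922 = 0.010974, 1/3 · 0.0062092 = 0.0020697, 1/3 · 0.026367 = 0.0087891; these sum to 0.021833.
Dividing through by the total gives posterior P(jar A | data) = 0.50264, P(jar B | data) = 0.0948, P(jar C | data) = 0.40256.
So P(purple next | data) = Σ P(purple next | H) P(H | data) = (2/3)(0.50264) + (10/11)(0.0948) + (3/4)(0.40256) = 0.7232.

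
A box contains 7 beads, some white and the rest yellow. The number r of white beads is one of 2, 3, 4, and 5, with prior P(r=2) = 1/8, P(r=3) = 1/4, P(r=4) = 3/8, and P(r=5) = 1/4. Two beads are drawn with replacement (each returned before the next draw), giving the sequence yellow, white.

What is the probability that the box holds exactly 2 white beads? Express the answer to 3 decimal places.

Under each hypothesis, the probability of the observed sequence is: P(data | r = 2) = (5/7)(2/7) = 10/49; P(data | r = 3) = (4/7)(3/7) = 12/49; P(data | r = 4) = (3/7)(4/7) = 12/49; P(data | r = 5) = (2/7)(5/7) = 10/49.
Weighting by the prior gives 1/8 · 10/49 = 5/196, 1/4 · 12/49 = 3/49, 3/8 · 12/49 = 9/98, 1/4 · 10/49 = 5/98; summing to 45/196.
Hence P(r = 2 | data) = (5/196) / (45/196) = 1/9.

0.111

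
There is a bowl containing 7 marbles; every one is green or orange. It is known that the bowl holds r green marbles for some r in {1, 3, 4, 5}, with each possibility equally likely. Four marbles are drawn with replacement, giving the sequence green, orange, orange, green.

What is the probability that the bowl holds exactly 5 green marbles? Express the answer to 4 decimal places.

0.2358

For each hypothesis, P(data | H) works out to: P(data | r = 1) = (1/7)(6/7)(6/7)(1/7) = 0.014994; P(data | r = 3) = (3/7)(4/7)(4/7)(3/7) = 0.059975; P(data | r = 4) = (4/7)(3/7)(3/7)(4/7) = 0.059975; P(data | r = 5) = (5/7)(2/7)(2/7)(5/7) = 0.041649.
Weighting by the prior gives 1/4 · 0.014994 = 0.0037484, 1/4 · 0.059975 = 0.014994, 1/4 · 0.059975 = 0.014994, 1/4 · 0.041649 = 0.010412; with total 0.044148.
By Bayes' rule, P(r = 5 | data) = (0.010412) / (0.044148) = 0.23585.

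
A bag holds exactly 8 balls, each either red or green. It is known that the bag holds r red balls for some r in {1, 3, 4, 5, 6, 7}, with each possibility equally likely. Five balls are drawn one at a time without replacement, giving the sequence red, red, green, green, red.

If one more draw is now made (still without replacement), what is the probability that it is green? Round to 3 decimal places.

0.429

The likelihood of the observed sequence under each hypothesis: P(data | r = 1) = (1/8)(0/7) = 0; P(data | r = 3) = (3/8)(2/7)(5/6)(4/5)(1/4) = 1/56; P(data | r = 4) = (4/8)(3/7)(4/6)(3/5)(2/4) = 3/70; P(data | r = 5) = (5/8)(4/7)(3/6)(2/5)(3/4) = 3/56; P(data | r = 6) = (6/8)(5/7)(2/6)(1/5)(4/4) = 1/28; P(data | r = 7) = (7/8)(6/7)(1/6)(0/5) = 0.
Weighting by the prior gives 1/6 · 0 = 0, 1/6 · 1/56 = 1/336, 1/6 · 3/70 = 1/140, 1/6 · 3/56 = 1/112, 1/6 · 1/28 = 1/168, 1/6 · 0 = 0; with total 1/40.
Normalising, the posterior is P(r = 1 | data) = 0, P(r = 3 | data) = 5/42, P(r = 4 | data) = 2/7, P(r = 5 | data) = 5/14, P(r = 6 | data) = 5/21, P(r = 7 | data) = 0.
So P(green next | data) = Σ P(green next | H) P(H | data) = (1)(5/42) + (2/3)(2/7) + (1/3)(5/14) + (0)(5/21) = 3/7.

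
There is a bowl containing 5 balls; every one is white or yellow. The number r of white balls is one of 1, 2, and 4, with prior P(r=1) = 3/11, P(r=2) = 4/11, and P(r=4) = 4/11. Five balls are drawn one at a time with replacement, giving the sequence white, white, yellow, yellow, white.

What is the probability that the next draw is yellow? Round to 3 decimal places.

0.443

Compute the likelihood of the observed sequence for each case: P(data | r = 1) = (1/5)(1/5)(4/5)(4/5)(1/5) = 0.00512; P(data | r = 2) = (2/5)(2/5)(3/5)(3/5)(2/5) = 0.02304; P(data | r = 4) = (4/5)(4/5)(1/5)(1/5)(4/5) = 0.02048.
Multiplying each by its prior: 3/11 · 0.00512 = 0.0013964, 4/11 · 0.02304 = 0.0083782, 4/11 · 0.02048 = 0.0074473; summing to 0.017222.
Normalising, the posterior is P(r = 1 | data) = 0.081081, P(r = 2 | data) = 0.48649, P(r = 4 | data) = 0.43243.
The predictive probability is P(yellow next | data) = (4/5)(0.081081) + (3/5)(0.48649) + (1/5)(0.43243) = 0.44324.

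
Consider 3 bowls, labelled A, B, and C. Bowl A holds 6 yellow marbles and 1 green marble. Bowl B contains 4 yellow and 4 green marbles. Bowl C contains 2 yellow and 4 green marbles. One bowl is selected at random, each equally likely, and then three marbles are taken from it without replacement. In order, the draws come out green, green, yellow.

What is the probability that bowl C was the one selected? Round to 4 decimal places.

Under each hypothesis, the probability of the observed sequence is: P(data | bowl A) = (1/7)(0/6) = 0; P(data | bowl B) = (4/8)(3/7)(4/6) = 1/7; P(data | bowl C) = (4/6)(3/5)(2/4) = 1/5.
The prior-weighted likelihoods are 1/3 · 0 = 0, 1/3 · 1/7 = 1/21, 1/3 · 1/5 = 1/15; with total 4/35.
Therefore the posterior P(bowl C | data) = (1/15) / (4/35) = 7/12.

0.5833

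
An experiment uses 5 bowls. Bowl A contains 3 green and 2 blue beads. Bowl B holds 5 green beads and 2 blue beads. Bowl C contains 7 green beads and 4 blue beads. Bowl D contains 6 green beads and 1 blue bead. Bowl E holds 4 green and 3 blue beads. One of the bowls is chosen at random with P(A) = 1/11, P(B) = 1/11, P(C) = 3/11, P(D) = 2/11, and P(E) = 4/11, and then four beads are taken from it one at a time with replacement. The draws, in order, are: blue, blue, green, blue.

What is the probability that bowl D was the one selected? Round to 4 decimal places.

0.0151

For each hypothesis, P(data | H) works out to: P(data | bowl A) = (2/5)(2/5)(3/5)(2/5) = 0.0384; P(data | bowl B) = (2/7)(2/7)(5/7)(2/7) = 0.01666; P(data | bowl C) = (4/11)(4/11)(7/11)(4/11) = 0.030599; P(data | bowl D) = (1/7)(1/7)(6/7)(1/7) = 0.002499; P(data | bowl E) = (3/7)(3/7)(4/7)(3/7) = 0.044981.
Multiplying each by its prior: 1/11 · 0.0384 = 0.0034909, 1/11 · 0.01666 = 0.0015145, 3/11 · 0.030599 = 0.0083452, 2/11 · 0.002499 = 0.00045436, 4/11 · 0.044981 = 0.016357; summing to 0.030162.
By Bayes' rule, P(bowl D | data) = (0.00045436) / (0.030162) = 0.015064.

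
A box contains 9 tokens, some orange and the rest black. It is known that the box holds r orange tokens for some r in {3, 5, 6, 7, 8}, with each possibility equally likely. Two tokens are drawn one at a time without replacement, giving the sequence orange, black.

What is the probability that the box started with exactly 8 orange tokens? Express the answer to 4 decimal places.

For each hypothesis, P(data | H) works out to: P(data | r = 3) = (3/9)(6/8) = 1/4; P(data | r = 5) = (5/9)(4/8) = 5/18; P(data | r = 6) = (6/9)(3/8) = 1/4; P(data | r = 7) = (7/9)(2/8) = 7/36; P(data | r = 8) = (8/9)(1/8) = 1/9.
The prior-weighted likelihoods are 1/5 · 1/4 = 1/20, 1/5 · 5/18 = 1/18, 1/5 · 1/4 = 1/20, 1/5 · 7/36 = 7/180, 1/5 · 1/9 = 1/45; with total 13/60.
Hence P(r = 8 | data) = (1/45) / (13/60) = 4/39.

0.1026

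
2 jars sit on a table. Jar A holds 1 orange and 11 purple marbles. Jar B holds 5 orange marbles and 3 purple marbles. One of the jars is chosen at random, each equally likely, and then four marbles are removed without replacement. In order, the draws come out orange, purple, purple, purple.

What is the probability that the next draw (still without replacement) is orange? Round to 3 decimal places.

0.176

Compute the likelihood of the observed sequence for each case: P(data | jar A) = (1/12)(11/11)(10/10)(9/9) = 1/12; P(data | jar B) = (5/8)(3/7)(2/6)(1/5) = 1/56.
Multiplying each by its prior: 1/2 · 1/12 = 1/24, 1/2 · 1/56 = 1/112; with total 17/336.
The posterior is then P(jar A | data) = 14/17, P(jar B | data) = 3/17.
The predictive probability is P(orange next | data) = (0)(14/17) + (1)(3/17) = 3/17.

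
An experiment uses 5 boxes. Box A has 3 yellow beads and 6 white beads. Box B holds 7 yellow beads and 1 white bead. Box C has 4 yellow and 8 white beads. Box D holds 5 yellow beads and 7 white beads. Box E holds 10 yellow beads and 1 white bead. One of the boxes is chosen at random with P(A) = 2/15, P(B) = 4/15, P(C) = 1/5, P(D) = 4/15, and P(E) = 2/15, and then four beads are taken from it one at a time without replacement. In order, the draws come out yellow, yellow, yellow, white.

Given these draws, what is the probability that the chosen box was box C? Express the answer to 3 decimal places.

0.054

The likelihood of the observed sequence under each hypothesis: P(data | box A) = (3/9)(2/8)(1/7)(6/6) = 0.011905; P(data | box B) = (7/8)(6/7)(5/6)(1/5) = 0.125; P(data | box C) = (4/12)(3/11)(2/10)(8/9) = 0.016162; P(data | box D) = (5/12)(4/11)(3/10)(7/9) = 0.035354; P(data | box E) = (10/11)(9/10)(8/9)(1/8) = 0.090909.
The prior-weighted likelihoods are 2/15 · 0.011905 = 0.0015873, 4/15 · 0.125 = 0.033333, 1/5 · 0.016162 = 0.0032323, 4/15 · 0.035354 = 0.0094276, 2/15 · 0.090909 = 0.012121; summing to 0.059702.
So P(box C | data) = (0.0032323) / (0.059702) = 0.054141.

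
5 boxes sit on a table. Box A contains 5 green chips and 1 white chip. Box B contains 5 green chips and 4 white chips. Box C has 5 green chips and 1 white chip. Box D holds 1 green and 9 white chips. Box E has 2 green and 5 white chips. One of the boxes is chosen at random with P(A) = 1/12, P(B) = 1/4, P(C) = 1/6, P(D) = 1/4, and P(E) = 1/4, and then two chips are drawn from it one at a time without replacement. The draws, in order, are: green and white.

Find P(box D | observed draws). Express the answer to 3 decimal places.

0.128

Under each hypothesis, the probability of the observed sequence is: P(data | box A) = (5/6)(1/5) = 0.16667; P(data | box B) = (5/9)(4/8) = 0.27778; P(data | box C) = (5/6)(1/5) = 0.16667; P(data | box D) = (1/10)(9/9) = 0.1; P(data | box E) = (2/7)(5/6) = 0.2381.
Weighting by the prior gives 1/12 · 0.16667 = 0.013889, 1/4 · 0.27778 = 0.069444, 1/6 · 0.16667 = 0.027778, 1/4 · 0.1 = 0.025, 1/4 · 0.2381 = 0.059524; with total 0.19563.
So P(box D | data) = (0.025) / (0.19563) = 0.12779.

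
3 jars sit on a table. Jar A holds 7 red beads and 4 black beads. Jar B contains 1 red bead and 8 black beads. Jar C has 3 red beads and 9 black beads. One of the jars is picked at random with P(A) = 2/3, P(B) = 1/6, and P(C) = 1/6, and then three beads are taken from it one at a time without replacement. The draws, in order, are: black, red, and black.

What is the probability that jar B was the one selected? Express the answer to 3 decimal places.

0.181

Under each hypothesis, the probability of the observed sequence is: P(data | jar A) = (4/11)(7/10)(3/9) = 0.084848; P(data | jar B) = (8/9)(1/8)(7/7) = 0.11111; P(data | jar C) = (9/12)(3/11)(8/10) = 0.16364.
Weighting by the prior gives 2/3 · 0.084848 = 0.056566, 1/6 · 0.11111 = 0.018519, 1/6 · 0.16364 = 0.027273; summing to 0.10236.
Therefore the posterior P(jar B | data) = (0.018519) / (0.10236) = 0.18092.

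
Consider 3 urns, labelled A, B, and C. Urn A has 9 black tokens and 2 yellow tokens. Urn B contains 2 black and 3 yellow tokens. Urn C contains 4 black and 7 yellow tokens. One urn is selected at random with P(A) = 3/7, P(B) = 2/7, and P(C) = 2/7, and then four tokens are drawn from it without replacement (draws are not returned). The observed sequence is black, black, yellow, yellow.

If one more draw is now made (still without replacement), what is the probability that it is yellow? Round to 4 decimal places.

0.7619

Under each hypothesis, the probability of the observed sequence is: P(data | urn A) = (9/11)(8/10)(2/9)(1/8) = 1/55; P(data | urn B) = (2/5)(1/4)(3/3)(2/2) = 1/10; P(data | urn C) = (4/11)(3/10)(7/9)(6/8) = 7/110.
The prior-weighted likelihoods are 3/7 · 1/55 = 3/385, 2/7 · 1/10 = 1/35, 2/7 · 7/110 = 1/55; summing to 3/55.
Normalising, the posterior is P(urn A | data) = 1/7, P(urn B | data) = 11/21, P(urn C | data) = 1/3.
Averaging over the posterior, P(yellow next | data) = (0)(1/7) + (1)(11/21) + (5/7)(1/3) = 16/21.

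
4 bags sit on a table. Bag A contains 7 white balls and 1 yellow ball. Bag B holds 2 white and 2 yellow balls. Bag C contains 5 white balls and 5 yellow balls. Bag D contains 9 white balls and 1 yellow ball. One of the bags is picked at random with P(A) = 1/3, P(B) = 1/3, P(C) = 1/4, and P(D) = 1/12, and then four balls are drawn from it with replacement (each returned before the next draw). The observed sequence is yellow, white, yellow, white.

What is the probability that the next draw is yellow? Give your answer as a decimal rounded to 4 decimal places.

For each hypothesis, P(data | H) works out to: P(data | bag A) = (1/8)(7/8)(1/8)(7/8) = 0.011963; P(data | bag B) = (2/4)(2/4)(2/4)(2/4) = 0.0625; P(data | bag C) = (5/10)(5/10)(5/10)(5/10) = 0.0625; P(data | bag D) = (1/10)(9/10)(1/10)(9/10) = 0.0081.
Weighting by the prior gives 1/3 · 0.011963 = 0.0039876, 1/3 · 0.0625 = 0.020833, 1/4 · 0.0625 = 0.015625, 1/12 · 0.0081 = 0.000675; with total 0.041121.
The posterior is then P(bag A | data) = 0.096973, P(bag B | data) = 0.50664, P(bag C | data) = 0.37998, P(bag D | data) = 0.016415.
So P(yellow next | data) = Σ P(yellow next | H) P(H | data) = (1/8)(0.096973) + (1/2)(0.50664) + (1/2)(0.37998) + (1/10)(0.016415) = 0.45707.

0.4571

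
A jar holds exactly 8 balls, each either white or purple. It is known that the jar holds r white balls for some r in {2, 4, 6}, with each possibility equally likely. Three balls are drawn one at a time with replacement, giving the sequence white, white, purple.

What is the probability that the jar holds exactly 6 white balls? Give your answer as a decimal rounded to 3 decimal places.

0.450

For each hypothesis, P(data | H) works out to: P(data | r = 2) = (2/8)(2/8)(6/8) = 3/64; P(data | r = 4) = (4/8)(4/8)(4/8) = 1/8; P(data | r = 6) = (6/8)(6/8)(2/8) = 9/64.
Multiplying each by its prior: 1/3 · 3/64 = 1/64, 1/3 · 1/8 = 1/24, 1/3 · 9/64 = 3/64; with total 5/48.
Hence P(r = 6 | data) = (3/64) / (5/48) = 9/20.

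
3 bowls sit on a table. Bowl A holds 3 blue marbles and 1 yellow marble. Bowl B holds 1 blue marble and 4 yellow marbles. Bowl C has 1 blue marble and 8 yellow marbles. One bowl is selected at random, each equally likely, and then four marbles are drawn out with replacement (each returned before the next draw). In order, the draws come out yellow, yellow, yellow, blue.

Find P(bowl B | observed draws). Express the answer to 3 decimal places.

The likelihood of the observed sequence under each hypothesis: P(data | bowl A) = (1/4)(1/4)(1/4)(3/4) = 0.011719; P(data | bowl B) = (4/5)(4/5)(4/5)(1/5) = 0.1024; P(data | bowl C) = (8/9)(8/9)(8/9)(1/9) = 0.078037.
Multiplying each by its prior: 1/3 · 0.011719 = 0.0039062, 1/3 · 0.1024 = 0.034133, 1/3 · 0.078037 = 0.026012; summing to 0.064052.
Hence P(bowl B | data) = (0.034133) / (0.064052) = 0.5329.

0.533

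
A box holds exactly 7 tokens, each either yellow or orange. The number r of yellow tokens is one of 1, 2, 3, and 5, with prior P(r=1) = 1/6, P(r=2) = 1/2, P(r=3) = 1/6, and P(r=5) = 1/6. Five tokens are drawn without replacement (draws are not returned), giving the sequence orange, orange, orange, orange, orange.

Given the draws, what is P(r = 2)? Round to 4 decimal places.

0.3333

Compute the likelihood of the observed sequence for each case: P(data | r = 1) = (6/7)(5/6)(4/5)(3/4)(2/3) = 2/7; P(data | r = 2) = (5/7)(4/6)(3/5)(2/4)(1/3) = 1/21; P(data | r = 3) = (4/7)(3/6)(2/5)(1/4)(0/3) = 0; P(data | r = 5) = (2/7)(1/6)(0/5) = 0.
Weighting by the prior gives 1/6 · 2/7 = 1/21, 1/2 · 1/21 = 1/42, 1/6 · 0 = 0, 1/6 · 0 = 0; with total 1/14.
By Bayes' rule, P(r = 2 | data) = (1/42) / (1/14) = 1/3.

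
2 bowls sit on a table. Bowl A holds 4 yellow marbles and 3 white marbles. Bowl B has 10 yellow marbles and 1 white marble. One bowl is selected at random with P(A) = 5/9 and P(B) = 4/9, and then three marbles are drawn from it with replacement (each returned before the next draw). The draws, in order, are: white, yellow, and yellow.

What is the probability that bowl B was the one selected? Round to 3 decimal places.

Under each hypothesis, the probability of the observed sequence is: P(data | bowl A) = (3/7)(4/7)(4/7) = 0.13994; P(data | bowl B) = (1/11)(10/11)(10/11) = 0.075131.
Weighting by the prior gives 5/9 · 0.13994 = 0.077745, 4/9 · 0.075131 = 0.033392; these sum to 0.11114.
Therefore the posterior P(bowl B | data) = (0.033392) / (0.11114) = 0.30046.

0.300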